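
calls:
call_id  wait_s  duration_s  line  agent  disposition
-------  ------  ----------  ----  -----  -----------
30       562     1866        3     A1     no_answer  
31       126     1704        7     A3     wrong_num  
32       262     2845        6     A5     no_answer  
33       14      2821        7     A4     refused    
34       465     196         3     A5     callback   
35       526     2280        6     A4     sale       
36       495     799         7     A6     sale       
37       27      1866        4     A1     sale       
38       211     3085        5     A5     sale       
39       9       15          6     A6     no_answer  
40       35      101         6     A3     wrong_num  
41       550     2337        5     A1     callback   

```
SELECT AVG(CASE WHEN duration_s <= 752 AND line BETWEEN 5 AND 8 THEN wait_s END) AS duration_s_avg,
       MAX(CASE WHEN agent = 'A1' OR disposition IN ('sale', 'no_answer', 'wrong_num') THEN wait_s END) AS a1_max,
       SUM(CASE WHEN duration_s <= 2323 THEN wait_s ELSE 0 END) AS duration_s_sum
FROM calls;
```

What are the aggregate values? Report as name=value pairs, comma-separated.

[duration_s_avg: duration_s <= 752 AND line BETWEEN 5 AND 8]
call_id=30: ✗
call_id=31: ✗
call_id=32: ✗
call_id=33: ✗
call_id=34: ✗
call_id=35: ✗
call_id=36: ✗
call_id=37: ✗
call_id=38: ✗
call_id=39: ✓ → 9
call_id=40: ✓ → 35
call_id=41: ✗
duration_s_avg = (9 + 35) / 2 = 22
—
[a1_max: agent = 'A1' OR disposition IN ('sale', 'no_answer', 'wrong_num')]
call_id=30: ✓ → 562
call_id=31: ✓ → 126
call_id=32: ✓ → 262
call_id=33: ✗
call_id=34: ✗
call_id=35: ✓ → 526
call_id=36: ✓ → 495
call_id=37: ✓ → 27
call_id=38: ✓ → 211
call_id=39: ✓ → 9
call_id=40: ✓ → 35
call_id=41: ✓ → 550
a1_max = MAX(562, 126, 262, 526, 495, 27, 211, 9, 35, 550) = 562
—
[duration_s_sum: duration_s <= 2323]
call_id=30: ✓ → 562
call_id=31: ✓ → 126
call_id=32: ✗
call_id=33: ✗
call_id=34: ✓ → 465
call_id=35: ✓ → 526
call_id=36: ✓ → 495
call_id=37: ✓ → 27
call_id=38: ✗
call_id=39: ✓ → 9
call_id=40: ✓ → 35
call_id=41: ✗
duration_s_sum = 562 + 126 + 465 + 526 + 495 + 27 + 9 + 35 = 2245

duration_s_avg=22, a1_max=562, duration_s_sum=2245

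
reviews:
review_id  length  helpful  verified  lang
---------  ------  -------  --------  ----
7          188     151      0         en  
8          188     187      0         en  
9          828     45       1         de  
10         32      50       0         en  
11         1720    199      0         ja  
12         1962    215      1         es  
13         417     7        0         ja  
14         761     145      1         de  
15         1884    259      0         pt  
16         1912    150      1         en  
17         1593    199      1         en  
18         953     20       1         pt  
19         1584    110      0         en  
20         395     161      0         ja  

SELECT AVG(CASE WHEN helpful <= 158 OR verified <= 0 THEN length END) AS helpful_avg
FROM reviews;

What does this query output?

review_id=7: ✓ → 188
review_id=8: ✓ → 188
review_id=9: ✓ → 828
review_id=10: ✓ → 32
review_id=11: ✓ → 1720
review_id=12: ✗
review_id=13: ✓ → 417
review_id=14: ✓ → 761
review_id=15: ✓ → 1884
review_id=16: ✓ → 1912
review_id=17: ✗
review_id=18: ✓ → 953
review_id=19: ✓ → 1584
review_id=20: ✓ → 395
helpful_avg = (188 + 188 + 828 + 32 + 1720 + 417 + 761 + 1884 + 1912 + 953 + 1584 + 395) / 12 = 905.1666666667

905.1666666667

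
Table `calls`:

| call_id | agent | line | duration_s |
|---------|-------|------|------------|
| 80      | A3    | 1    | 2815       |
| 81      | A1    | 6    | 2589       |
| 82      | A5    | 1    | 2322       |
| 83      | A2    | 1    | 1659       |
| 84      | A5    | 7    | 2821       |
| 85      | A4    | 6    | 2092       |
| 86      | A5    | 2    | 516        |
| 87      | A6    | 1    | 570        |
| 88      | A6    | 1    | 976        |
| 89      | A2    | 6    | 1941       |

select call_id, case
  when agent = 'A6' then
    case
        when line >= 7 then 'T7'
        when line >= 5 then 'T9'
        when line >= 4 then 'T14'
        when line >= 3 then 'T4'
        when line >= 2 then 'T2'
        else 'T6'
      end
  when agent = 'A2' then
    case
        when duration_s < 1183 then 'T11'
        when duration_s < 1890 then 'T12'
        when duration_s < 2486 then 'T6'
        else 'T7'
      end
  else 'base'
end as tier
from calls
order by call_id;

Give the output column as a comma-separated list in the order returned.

base, base, base, T12, base, base, base, T6, T6, T6

call_id=80: agent='A3' → outer ELSE → base
call_id=81: agent='A1' → outer ELSE → base
call_id=82: agent='A5' → outer ELSE → base
call_id=83: agent='A2' → inner[duration_s < 1890] → T12
call_id=84: agent='A5' → outer ELSE → base
call_id=85: agent='A4' → outer ELSE → base
call_id=86: agent='A5' → outer ELSE → base
call_id=87: agent='A6' → inner[ELSE] → T6
call_id=88: agent='A6' → inner[ELSE] → T6
call_id=89: agent='A2' → inner[duration_s < 2486] → T6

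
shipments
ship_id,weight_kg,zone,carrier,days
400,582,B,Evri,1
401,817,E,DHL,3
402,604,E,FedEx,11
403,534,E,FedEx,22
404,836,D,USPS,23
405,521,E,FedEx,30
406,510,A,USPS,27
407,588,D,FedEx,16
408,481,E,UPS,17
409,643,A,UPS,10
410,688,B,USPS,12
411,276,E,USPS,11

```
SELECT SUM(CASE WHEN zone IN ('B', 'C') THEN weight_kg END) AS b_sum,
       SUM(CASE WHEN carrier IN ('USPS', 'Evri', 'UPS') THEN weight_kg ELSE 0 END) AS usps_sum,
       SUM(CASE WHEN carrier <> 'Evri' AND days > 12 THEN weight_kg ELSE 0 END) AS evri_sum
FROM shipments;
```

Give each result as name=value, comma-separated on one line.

[b_sum: zone IN ('B', 'C')]
ship_id=400: ✓ → 582
ship_id=401: ✗
ship_id=402: ✗
ship_id=403: ✗
ship_id=404: ✗
ship_id=405: ✗
ship_id=406: ✗
ship_id=407: ✗
ship_id=408: ✗
ship_id=409: ✗
ship_id=410: ✓ → 688
ship_id=411: ✗
b_sum = 582 + 688 = 1270
—
[usps_sum: carrier IN ('USPS', 'Evri', 'UPS')]
ship_id=400: ✓ → 582
ship_id=401: ✗
ship_id=402: ✗
ship_id=403: ✗
ship_id=404: ✓ → 836
ship_id=405: ✗
ship_id=406: ✓ → 510
ship_id=407: ✗
ship_id=408: ✓ → 481
ship_id=409: ✓ → 643
ship_id=410: ✓ → 688
ship_id=411: ✓ → 276
usps_sum = 582 + 836 + 510 + 481 + 643 + 688 + 276 = 4016
—
[evri_sum: carrier <> 'Evri' AND days > 12]
ship_id=400: ✗
ship_id=401: ✗
ship_id=402: ✗
ship_id=403: ✓ → 534
ship_id=404: ✓ → 836
ship_id=405: ✓ → 521
ship_id=406: ✓ → 510
ship_id=407: ✓ → 588
ship_id=408: ✓ → 481
ship_id=409: ✗
ship_id=410: ✗
ship_id=411: ✗
evri_sum = 534 + 836 + 521 + 510 + 588 + 481 = 3470

b_sum=1270, usps_sum=4016, evri_sum=3470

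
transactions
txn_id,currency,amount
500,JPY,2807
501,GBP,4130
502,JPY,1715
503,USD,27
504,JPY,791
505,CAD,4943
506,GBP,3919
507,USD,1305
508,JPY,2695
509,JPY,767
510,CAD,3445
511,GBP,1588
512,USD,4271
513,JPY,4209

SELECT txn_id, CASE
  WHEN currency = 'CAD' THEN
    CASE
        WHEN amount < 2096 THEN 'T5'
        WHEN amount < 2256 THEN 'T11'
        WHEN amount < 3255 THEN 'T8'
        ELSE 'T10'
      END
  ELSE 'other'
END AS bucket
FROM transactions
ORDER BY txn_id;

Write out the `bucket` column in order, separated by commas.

other, other, other, other, other, T10, other, other, other, other, T10, other, other, other

txn_id=500: currency='JPY' → outer ELSE → other
txn_id=501: currency='GBP' → outer ELSE → other
txn_id=502: currency='JPY' → outer ELSE → other
txn_id=503: currency='USD' → outer ELSE → other
txn_id=504: currency='JPY' → outer ELSE → other
txn_id=505: currency='CAD' → inner[ELSE] → T10
txn_id=506: currency='GBP' → outer ELSE → other
txn_id=507: currency='USD' → outer ELSE → other
txn_id=508: currency='JPY' → outer ELSE → other
txn_id=509: currency='JPY' → outer ELSE → other
txn_id=510: currency='CAD' → inner[ELSE] → T10
txn_id=511: currency='GBP' → outer ELSE → other
txn_id=512: currency='USD' → outer ELSE → other
txn_id=513: currency='JPY' → outer ELSE → other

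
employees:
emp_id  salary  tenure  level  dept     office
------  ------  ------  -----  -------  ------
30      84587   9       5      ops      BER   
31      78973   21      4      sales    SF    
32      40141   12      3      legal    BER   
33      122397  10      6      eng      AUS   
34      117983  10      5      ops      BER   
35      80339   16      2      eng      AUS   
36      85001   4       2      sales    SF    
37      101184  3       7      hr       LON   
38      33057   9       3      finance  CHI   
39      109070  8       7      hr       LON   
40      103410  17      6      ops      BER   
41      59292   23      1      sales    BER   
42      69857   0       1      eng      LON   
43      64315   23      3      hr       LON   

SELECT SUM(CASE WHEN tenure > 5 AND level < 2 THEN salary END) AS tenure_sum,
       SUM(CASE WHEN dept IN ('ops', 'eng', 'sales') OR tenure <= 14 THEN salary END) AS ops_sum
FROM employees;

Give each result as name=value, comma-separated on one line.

[tenure_sum: tenure > 5 AND level < 2]
emp_id=30: ✗
emp_id=31: ✗
emp_id=32: ✗
emp_id=33: ✗
emp_id=34: ✗
emp_id=35: ✗
emp_id=36: ✗
emp_id=37: ✗
emp_id=38: ✗
emp_id=39: ✗
emp_id=40: ✗
emp_id=41: ✓ → 59292
emp_id=42: ✗
emp_id=43: ✗
tenure_sum = 59292
—
[ops_sum: dept IN ('ops', 'eng', 'sales') OR tenure <= 14]
emp_id=30: ✓ → 84587
emp_id=31: ✓ → 78973
emp_id=32: ✓ → 40141
emp_id=33: ✓ → 122397
emp_id=34: ✓ → 117983
emp_id=35: ✓ → 80339
emp_id=36: ✓ → 85001
emp_id=37: ✓ → 101184
emp_id=38: ✓ → 33057
emp_id=39: ✓ → 109070
emp_id=40: ✓ → 103410
emp_id=41: ✓ → 59292
emp_id=42: ✓ → 69857
emp_id=43: ✗
ops_sum = 84587 + 78973 + 40141 + 122397 + 117983 + 80339 + 85001 + 101184 + 33057 + 109070 + 103410 + 59292 + 69857 = 1085291

tenure_sum=59292, ops_sum=1085291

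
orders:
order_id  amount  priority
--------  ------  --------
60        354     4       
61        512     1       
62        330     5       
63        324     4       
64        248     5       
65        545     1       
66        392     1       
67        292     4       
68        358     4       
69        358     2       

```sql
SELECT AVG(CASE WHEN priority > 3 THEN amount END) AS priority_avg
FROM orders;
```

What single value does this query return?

317.6666666667

order_id=60: ✓ → 354
order_id=61: ✗
order_id=62: ✓ → 330
order_id=63: ✓ → 324
order_id=64: ✓ → 248
order_id=65: ✗
order_id=66: ✗
order_id=67: ✓ → 292
order_id=68: ✓ → 358
order_id=69: ✗
priority_avg = (354 + 330 + 324 + 248 + 292 + 358) / 6 = 317.6666666667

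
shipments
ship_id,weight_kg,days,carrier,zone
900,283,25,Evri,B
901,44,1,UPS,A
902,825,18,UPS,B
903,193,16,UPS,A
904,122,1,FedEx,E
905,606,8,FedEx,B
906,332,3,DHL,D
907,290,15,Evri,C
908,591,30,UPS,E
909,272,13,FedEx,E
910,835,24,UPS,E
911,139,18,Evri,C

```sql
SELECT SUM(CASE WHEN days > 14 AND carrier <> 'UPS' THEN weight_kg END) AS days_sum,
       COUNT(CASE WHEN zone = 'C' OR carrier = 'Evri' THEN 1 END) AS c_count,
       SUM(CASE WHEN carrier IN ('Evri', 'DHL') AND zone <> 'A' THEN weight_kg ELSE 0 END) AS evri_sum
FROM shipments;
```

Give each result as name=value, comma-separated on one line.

[days_sum: days > 14 AND carrier <> 'UPS']
ship_id=900: ✓ → 283
ship_id=901: ✗
ship_id=902: ✗
ship_id=903: ✗
ship_id=904: ✗
ship_id=905: ✗
ship_id=906: ✗
ship_id=907: ✓ → 290
ship_id=908: ✗
ship_id=909: ✗
ship_id=910: ✗
ship_id=911: ✓ → 139
days_sum = 283 + 290 + 139 = 712
—
[c_count: zone = 'C' OR carrier = 'Evri']
ship_id=900: ✓ → 1
ship_id=901: ✗
ship_id=902: ✗
ship_id=903: ✗
ship_id=904: ✗
ship_id=905: ✗
ship_id=906: ✗
ship_id=907: ✓ → 1
ship_id=908: ✗
ship_id=909: ✗
ship_id=910: ✗
ship_id=911: ✓ → 1
c_count = COUNT(1, 1, 1) = 3
—
[evri_sum: carrier IN ('Evri', 'DHL') AND zone <> 'A']
ship_id=900: ✓ → 283
ship_id=901: ✗
ship_id=902: ✗
ship_id=903: ✗
ship_id=904: ✗
ship_id=905: ✗
ship_id=906: ✓ → 332
ship_id=907: ✓ → 290
ship_id=908: ✗
ship_id=909: ✗
ship_id=910: ✗
ship_id=911: ✓ → 139
evri_sum = 283 + 332 + 290 + 139 = 1044

days_sum=712, c_count=3, evri_sum=1044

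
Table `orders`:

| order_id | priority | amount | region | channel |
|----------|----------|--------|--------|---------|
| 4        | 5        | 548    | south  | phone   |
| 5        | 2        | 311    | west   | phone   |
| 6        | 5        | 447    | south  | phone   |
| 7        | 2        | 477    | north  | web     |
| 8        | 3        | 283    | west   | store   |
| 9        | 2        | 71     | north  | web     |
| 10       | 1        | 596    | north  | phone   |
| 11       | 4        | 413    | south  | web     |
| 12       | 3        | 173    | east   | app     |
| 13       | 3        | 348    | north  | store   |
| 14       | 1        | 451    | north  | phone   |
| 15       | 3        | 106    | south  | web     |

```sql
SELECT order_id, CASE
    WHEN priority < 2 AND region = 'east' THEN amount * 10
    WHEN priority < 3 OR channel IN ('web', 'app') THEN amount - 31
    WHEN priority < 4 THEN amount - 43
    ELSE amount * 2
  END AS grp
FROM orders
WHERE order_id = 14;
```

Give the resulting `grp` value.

order_id = 14: priority=1, amount=451, region=north, channel=phone.
priority < 2 AND region = 'east' → false
priority < 3 OR channel IN ('web', 'app') → true → 420

420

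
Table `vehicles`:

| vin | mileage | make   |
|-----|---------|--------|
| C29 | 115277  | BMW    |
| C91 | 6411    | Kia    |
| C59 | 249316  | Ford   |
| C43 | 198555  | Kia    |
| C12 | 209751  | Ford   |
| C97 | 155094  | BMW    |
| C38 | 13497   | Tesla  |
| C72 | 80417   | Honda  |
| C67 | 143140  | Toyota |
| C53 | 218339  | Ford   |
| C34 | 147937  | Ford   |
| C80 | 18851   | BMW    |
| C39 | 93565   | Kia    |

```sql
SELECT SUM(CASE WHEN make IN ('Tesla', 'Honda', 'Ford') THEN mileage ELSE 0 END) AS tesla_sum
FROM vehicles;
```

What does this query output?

vin=C29: ✗
vin=C91: ✗
vin=C59: ✓ → 249316
vin=C43: ✗
vin=C12: ✓ → 209751
vin=C97: ✗
vin=C38: ✓ → 13497
vin=C72: ✓ → 80417
vin=C67: ✗
vin=C53: ✓ → 218339
vin=C34: ✓ → 147937
vin=C80: ✗
vin=C39: ✗
tesla_sum = 249316 + 209751 + 13497 + 80417 + 218339 + 147937 = 919257

919257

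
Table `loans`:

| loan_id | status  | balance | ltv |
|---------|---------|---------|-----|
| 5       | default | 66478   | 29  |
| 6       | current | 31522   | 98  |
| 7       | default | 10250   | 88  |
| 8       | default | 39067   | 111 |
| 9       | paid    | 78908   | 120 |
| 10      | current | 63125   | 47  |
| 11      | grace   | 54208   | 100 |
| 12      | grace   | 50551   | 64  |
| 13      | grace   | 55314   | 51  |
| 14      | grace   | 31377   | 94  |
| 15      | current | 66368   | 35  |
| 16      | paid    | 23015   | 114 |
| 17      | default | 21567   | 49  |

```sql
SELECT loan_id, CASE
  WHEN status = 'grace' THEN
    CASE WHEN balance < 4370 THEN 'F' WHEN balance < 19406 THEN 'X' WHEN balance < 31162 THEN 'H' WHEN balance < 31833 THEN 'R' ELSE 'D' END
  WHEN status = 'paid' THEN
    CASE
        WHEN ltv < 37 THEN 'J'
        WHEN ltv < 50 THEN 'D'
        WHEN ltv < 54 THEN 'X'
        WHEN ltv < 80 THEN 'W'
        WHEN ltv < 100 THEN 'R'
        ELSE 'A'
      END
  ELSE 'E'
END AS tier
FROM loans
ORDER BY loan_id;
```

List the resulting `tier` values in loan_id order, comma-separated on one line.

loan_id=5: status='default' → outer ELSE → E
loan_id=6: status='current' → outer ELSE → E
loan_id=7: status='default' → outer ELSE → E
loan_id=8: status='default' → outer ELSE → E
loan_id=9: status='paid' → inner[ELSE] → A
loan_id=10: status='current' → outer ELSE → E
loan_id=11: status='grace' → inner[ELSE] → D
loan_id=12: status='grace' → inner[ELSE] → D
loan_id=13: status='grace' → inner[ELSE] → D
loan_id=14: status='grace' → inner[balance < 31833] → R
loan_id=15: status='current' → outer ELSE → E
loan_id=16: status='paid' → inner[ELSE] → A
loan_id=17: status='default' → outer ELSE → E

E, E, E, E, A, E, D, D, D, R, E, A, E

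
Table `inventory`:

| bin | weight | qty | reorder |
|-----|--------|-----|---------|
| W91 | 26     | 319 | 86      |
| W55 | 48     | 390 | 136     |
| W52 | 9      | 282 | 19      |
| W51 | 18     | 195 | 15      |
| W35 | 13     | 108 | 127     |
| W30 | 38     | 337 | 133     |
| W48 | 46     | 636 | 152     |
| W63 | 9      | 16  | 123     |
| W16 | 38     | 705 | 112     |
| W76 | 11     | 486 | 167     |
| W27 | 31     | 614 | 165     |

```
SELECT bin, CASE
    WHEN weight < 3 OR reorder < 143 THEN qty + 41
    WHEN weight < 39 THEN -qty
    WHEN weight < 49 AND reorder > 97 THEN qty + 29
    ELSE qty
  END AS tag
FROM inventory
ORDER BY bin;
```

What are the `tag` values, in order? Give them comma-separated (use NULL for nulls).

746, -614, 378, 149, 665, 236, 323, 431, 57, -486, 360

bin=W16: weight < 3 OR reorder < 143 → 746
bin=W27: weight < 39 → -614
bin=W30: weight < 3 OR reorder < 143 → 378
bin=W35: weight < 3 OR reorder < 143 → 149
bin=W48: weight < 49 AND reorder > 97 → 665
bin=W51: weight < 3 OR reorder < 143 → 236
bin=W52: weight < 3 OR reorder < 143 → 323
bin=W55: weight < 3 OR reorder < 143 → 431
bin=W63: weight < 3 OR reorder < 143 → 57
bin=W76: weight < 39 → -486
bin=W91: weight < 3 OR reorder < 143 → 360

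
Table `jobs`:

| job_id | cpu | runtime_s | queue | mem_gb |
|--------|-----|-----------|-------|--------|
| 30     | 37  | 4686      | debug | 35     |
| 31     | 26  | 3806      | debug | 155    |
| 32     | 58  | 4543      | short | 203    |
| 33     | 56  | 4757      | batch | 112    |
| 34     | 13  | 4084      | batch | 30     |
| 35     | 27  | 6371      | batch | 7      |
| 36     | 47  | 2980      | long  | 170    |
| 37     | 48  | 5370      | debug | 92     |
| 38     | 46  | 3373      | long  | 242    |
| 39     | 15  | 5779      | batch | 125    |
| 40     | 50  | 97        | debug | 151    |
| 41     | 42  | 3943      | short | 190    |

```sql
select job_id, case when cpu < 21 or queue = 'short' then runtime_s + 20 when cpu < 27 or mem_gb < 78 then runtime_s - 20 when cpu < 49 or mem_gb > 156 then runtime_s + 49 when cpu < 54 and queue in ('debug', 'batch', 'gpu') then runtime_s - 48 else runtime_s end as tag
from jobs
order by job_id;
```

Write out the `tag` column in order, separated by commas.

job_id=30: cpu < 27 or mem_gb < 78 → 4666
job_id=31: cpu < 27 or mem_gb < 78 → 3786
job_id=32: cpu < 21 or queue = 'short' → 4563
job_id=33: ELSE → 4757
job_id=34: cpu < 21 or queue = 'short' → 4104
job_id=35: cpu < 27 or mem_gb < 78 → 6351
job_id=36: cpu < 49 or mem_gb > 156 → 3029
job_id=37: cpu < 49 or mem_gb > 156 → 5419
job_id=38: cpu < 49 or mem_gb > 156 → 3422
job_id=39: cpu < 21 or queue = 'short' → 5799
job_id=40: cpu < 54 and queue in ('debug', 'batch', 'gpu') → 49
job_id=41: cpu < 21 or queue = 'short' → 3963

4666, 3786, 4563, 4757, 4104, 6351, 3029, 5419, 3422, 5799, 49, 3963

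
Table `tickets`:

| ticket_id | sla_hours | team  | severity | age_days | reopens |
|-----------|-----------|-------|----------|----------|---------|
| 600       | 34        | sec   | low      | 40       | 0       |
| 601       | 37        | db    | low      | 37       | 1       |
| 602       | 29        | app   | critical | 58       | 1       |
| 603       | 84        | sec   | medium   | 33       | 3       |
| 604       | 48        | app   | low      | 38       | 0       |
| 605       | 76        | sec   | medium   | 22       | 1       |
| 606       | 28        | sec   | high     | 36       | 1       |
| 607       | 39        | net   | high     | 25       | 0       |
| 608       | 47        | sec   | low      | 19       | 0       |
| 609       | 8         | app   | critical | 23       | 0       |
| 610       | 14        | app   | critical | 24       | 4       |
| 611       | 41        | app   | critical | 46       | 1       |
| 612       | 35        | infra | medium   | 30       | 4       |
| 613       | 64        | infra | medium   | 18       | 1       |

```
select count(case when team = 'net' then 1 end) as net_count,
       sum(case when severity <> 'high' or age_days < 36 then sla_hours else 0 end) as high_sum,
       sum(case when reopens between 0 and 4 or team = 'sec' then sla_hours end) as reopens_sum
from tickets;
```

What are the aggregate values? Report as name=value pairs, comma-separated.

[net_count: team = 'net']
ticket_id=600: ✗
ticket_id=601: ✗
ticket_id=602: ✗
ticket_id=603: ✗
ticket_id=604: ✗
ticket_id=605: ✗
ticket_id=606: ✗
ticket_id=607: ✓ → 1
ticket_id=608: ✗
ticket_id=609: ✗
ticket_id=610: ✗
ticket_id=611: ✗
ticket_id=612: ✗
ticket_id=613: ✗
net_count = COUNT(1) = 1
—
[high_sum: severity <> 'high' or age_days < 36]
ticket_id=600: ✓ → 34
ticket_id=601: ✓ → 37
ticket_id=602: ✓ → 29
ticket_id=603: ✓ → 84
ticket_id=604: ✓ → 48
ticket_id=605: ✓ → 76
ticket_id=606: ✗
ticket_id=607: ✓ → 39
ticket_id=608: ✓ → 47
ticket_id=609: ✓ → 8
ticket_id=610: ✓ → 14
ticket_id=611: ✓ → 41
ticket_id=612: ✓ → 35
ticket_id=613: ✓ → 64
high_sum = 34 + 37 + 29 + 84 + 48 + 76 + 39 + 47 + 8 + 14 + 41 + 35 + 64 = 556
—
[reopens_sum: reopens between 0 and 4 or team = 'sec']
ticket_id=600: ✓ → 34
ticket_id=601: ✓ → 37
ticket_id=602: ✓ → 29
ticket_id=603: ✓ → 84
ticket_id=604: ✓ → 48
ticket_id=605: ✓ → 76
ticket_id=606: ✓ → 28
ticket_id=607: ✓ → 39
ticket_id=608: ✓ → 47
ticket_id=609: ✓ → 8
ticket_id=610: ✓ → 14
ticket_id=611: ✓ → 41
ticket_id=612: ✓ → 35
ticket_id=613: ✓ → 64
reopens_sum = 34 + 37 + 29 + 84 + 48 + 76 + 28 + 39 + 47 + 8 + 14 + 41 + 35 + 64 = 584

net_count=1, high_sum=556, reopens_sum=584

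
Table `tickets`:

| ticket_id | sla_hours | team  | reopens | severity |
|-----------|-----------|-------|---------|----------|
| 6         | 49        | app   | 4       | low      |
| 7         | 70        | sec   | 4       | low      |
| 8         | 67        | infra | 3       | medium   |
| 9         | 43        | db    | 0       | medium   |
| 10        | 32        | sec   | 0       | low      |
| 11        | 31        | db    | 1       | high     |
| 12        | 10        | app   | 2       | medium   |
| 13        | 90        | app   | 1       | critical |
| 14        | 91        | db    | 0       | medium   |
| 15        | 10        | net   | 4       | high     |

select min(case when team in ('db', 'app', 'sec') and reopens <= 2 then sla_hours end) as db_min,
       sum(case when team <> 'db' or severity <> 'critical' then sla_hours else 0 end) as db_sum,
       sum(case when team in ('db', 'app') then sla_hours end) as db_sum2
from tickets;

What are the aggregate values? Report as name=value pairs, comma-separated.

[db_min: team in ('db', 'app', 'sec') and reopens <= 2]
ticket_id=6: ✗
ticket_id=7: ✗
ticket_id=8: ✗
ticket_id=9: ✓ → 43
ticket_id=10: ✓ → 32
ticket_id=11: ✓ → 31
ticket_id=12: ✓ → 10
ticket_id=13: ✓ → 90
ticket_id=14: ✓ → 91
ticket_id=15: ✗
db_min = MIN(43, 32, 31, 10, 90, 91) = 10
—
[db_sum: team <> 'db' or severity <> 'critical']
ticket_id=6: ✓ → 49
ticket_id=7: ✓ → 70
ticket_id=8: ✓ → 67
ticket_id=9: ✓ → 43
ticket_id=10: ✓ → 32
ticket_id=11: ✓ → 31
ticket_id=12: ✓ → 10
ticket_id=13: ✓ → 90
ticket_id=14: ✓ → 91
ticket_id=15: ✓ → 10
db_sum = 49 + 70 + 67 + 43 + 32 + 31 + 10 + 90 + 91 + 10 = 493
—
[db_sum2: team in ('db', 'app')]
ticket_id=6: ✓ → 49
ticket_id=7: ✗
ticket_id=8: ✗
ticket_id=9: ✓ → 43
ticket_id=10: ✗
ticket_id=11: ✓ → 31
ticket_id=12: ✓ → 10
ticket_id=13: ✓ → 90
ticket_id=14: ✓ → 91
ticket_id=15: ✗
db_sum2 = 49 + 43 + 31 + 10 + 90 + 91 = 314

db_min=10, db_sum=493, db_sum2=314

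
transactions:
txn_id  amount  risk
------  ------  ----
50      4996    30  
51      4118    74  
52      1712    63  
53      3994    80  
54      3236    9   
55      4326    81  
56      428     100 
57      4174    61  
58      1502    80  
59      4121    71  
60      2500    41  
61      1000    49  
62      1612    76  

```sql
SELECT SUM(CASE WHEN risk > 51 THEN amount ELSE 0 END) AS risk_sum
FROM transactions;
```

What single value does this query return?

txn_id=50: ✗
txn_id=51: ✓ → 4118
txn_id=52: ✓ → 1712
txn_id=53: ✓ → 3994
txn_id=54: ✗
txn_id=55: ✓ → 4326
txn_id=56: ✓ → 428
txn_id=57: ✓ → 4174
txn_id=58: ✓ → 1502
txn_id=59: ✓ → 4121
txn_id=60: ✗
txn_id=61: ✗
txn_id=62: ✓ → 1612
risk_sum = 4118 + 1712 + 3994 + 4326 + 428 + 4174 + 1502 + 4121 + 1612 = 25987

25987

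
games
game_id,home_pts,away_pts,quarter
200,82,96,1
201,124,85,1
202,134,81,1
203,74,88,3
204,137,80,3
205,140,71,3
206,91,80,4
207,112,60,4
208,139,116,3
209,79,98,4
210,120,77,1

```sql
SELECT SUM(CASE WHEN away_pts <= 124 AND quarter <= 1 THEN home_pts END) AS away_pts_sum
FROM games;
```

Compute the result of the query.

game_id=200: ✓ → 82
game_id=201: ✓ → 124
game_id=202: ✓ → 134
game_id=203: ✗
game_id=204: ✗
game_id=205: ✗
game_id=206: ✗
game_id=207: ✗
game_id=208: ✗
game_id=209: ✗
game_id=210: ✓ → 120
away_pts_sum = 82 + 124 + 134 + 120 = 460

460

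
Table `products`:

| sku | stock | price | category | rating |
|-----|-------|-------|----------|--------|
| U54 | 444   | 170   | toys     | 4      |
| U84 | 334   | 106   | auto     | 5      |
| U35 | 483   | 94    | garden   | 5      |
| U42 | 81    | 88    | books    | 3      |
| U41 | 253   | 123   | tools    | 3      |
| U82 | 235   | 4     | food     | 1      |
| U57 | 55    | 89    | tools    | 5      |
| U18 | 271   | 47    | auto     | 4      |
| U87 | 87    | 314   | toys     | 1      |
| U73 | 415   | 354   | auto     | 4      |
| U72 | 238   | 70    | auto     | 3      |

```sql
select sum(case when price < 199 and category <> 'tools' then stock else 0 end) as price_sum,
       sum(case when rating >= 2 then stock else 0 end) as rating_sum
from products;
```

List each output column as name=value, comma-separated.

price_sum=2086, rating_sum=2574

[price_sum: price < 199 and category <> 'tools']
sku=U54: ✓ → 444
sku=U84: ✓ → 334
sku=U35: ✓ → 483
sku=U42: ✓ → 81
sku=U41: ✗
sku=U82: ✓ → 235
sku=U57: ✗
sku=U18: ✓ → 271
sku=U87: ✗
sku=U73: ✗
sku=U72: ✓ → 238
price_sum = 444 + 334 + 483 + 81 + 235 + 271 + 238 = 2086
—
[rating_sum: rating >= 2]
sku=U54: ✓ → 444
sku=U84: ✓ → 334
sku=U35: ✓ → 483
sku=U42: ✓ → 81
sku=U41: ✓ → 253
sku=U82: ✗
sku=U57: ✓ → 55
sku=U18: ✓ → 271
sku=U87: ✗
sku=U73: ✓ → 415
sku=U72: ✓ → 238
rating_sum = 444 + 334 + 483 + 81 + 253 + 55 + 271 + 415 + 238 = 2574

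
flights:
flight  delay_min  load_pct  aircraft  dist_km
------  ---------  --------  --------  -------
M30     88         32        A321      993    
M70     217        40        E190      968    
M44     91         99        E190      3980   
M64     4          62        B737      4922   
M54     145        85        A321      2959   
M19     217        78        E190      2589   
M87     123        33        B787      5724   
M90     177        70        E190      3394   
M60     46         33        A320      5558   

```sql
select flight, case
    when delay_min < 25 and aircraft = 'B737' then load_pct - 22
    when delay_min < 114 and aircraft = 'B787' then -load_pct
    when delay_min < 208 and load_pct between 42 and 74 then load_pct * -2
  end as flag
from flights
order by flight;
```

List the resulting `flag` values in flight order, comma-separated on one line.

NULL, NULL, NULL, NULL, NULL, 40, NULL, NULL, -140

flight=M19: (no match → NULL) → NULL
flight=M30: (no match → NULL) → NULL
flight=M44: (no match → NULL) → NULL
flight=M54: (no match → NULL) → NULL
flight=M60: (no match → NULL) → NULL
flight=M64: delay_min < 25 and aircraft = 'B737' → 40
flight=M70: (no match → NULL) → NULL
flight=M87: (no match → NULL) → NULL
flight=M90: delay_min < 208 and load_pct between 42 and 74 → -140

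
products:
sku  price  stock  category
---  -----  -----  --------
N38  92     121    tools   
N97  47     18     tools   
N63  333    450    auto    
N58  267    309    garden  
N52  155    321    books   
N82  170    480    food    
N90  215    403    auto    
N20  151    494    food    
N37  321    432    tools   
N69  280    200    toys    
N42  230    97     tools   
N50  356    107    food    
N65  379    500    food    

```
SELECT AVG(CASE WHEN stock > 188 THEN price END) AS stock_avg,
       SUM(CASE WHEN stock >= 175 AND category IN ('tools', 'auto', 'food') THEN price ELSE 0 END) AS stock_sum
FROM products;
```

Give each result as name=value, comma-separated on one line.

stock_avg=252.3333333333, stock_sum=1569

[stock_avg: stock > 188]
sku=N38: ✗
sku=N97: ✗
sku=N63: ✓ → 333
sku=N58: ✓ → 267
sku=N52: ✓ → 155
sku=N82: ✓ → 170
sku=N90: ✓ → 215
sku=N20: ✓ → 151
sku=N37: ✓ → 321
sku=N69: ✓ → 280
sku=N42: ✗
sku=N50: ✗
sku=N65: ✓ → 379
stock_avg = (333 + 267 + 155 + 170 + 215 + 151 + 321 + 280 + 379) / 9 = 252.3333333333
—
[stock_sum: stock >= 175 AND category IN ('tools', 'auto', 'food')]
sku=N38: ✗
sku=N97: ✗
sku=N63: ✓ → 333
sku=N58: ✗
sku=N52: ✗
sku=N82: ✓ → 170
sku=N90: ✓ → 215
sku=N20: ✓ → 151
sku=N37: ✓ → 321
sku=N69: ✗
sku=N42: ✗
sku=N50: ✗
sku=N65: ✓ → 379
stock_sum = 333 + 170 + 215 + 151 + 321 + 379 = 1569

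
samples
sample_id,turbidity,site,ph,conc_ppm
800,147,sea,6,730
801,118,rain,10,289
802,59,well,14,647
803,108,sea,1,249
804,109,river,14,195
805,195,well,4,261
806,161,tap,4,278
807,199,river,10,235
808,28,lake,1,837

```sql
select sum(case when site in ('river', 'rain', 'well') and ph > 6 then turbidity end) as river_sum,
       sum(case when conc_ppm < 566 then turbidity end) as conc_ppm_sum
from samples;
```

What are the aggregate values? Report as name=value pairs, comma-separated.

[river_sum: site in ('river', 'rain', 'well') and ph > 6]
sample_id=800: ✗
sample_id=801: ✓ → 118
sample_id=802: ✓ → 59
sample_id=803: ✗
sample_id=804: ✓ → 109
sample_id=805: ✗
sample_id=806: ✗
sample_id=807: ✓ → 199
sample_id=808: ✗
river_sum = 118 + 59 + 109 + 199 = 485
—
[conc_ppm_sum: conc_ppm < 566]
sample_id=800: ✗
sample_id=801: ✓ → 118
sample_id=802: ✗
sample_id=803: ✓ → 108
sample_id=804: ✓ → 109
sample_id=805: ✓ → 195
sample_id=806: ✓ → 161
sample_id=807: ✓ → 199
sample_id=808: ✗
conc_ppm_sum = 118 + 108 + 109 + 195 + 161 + 199 = 890

river_sum=485, conc_ppm_sum=890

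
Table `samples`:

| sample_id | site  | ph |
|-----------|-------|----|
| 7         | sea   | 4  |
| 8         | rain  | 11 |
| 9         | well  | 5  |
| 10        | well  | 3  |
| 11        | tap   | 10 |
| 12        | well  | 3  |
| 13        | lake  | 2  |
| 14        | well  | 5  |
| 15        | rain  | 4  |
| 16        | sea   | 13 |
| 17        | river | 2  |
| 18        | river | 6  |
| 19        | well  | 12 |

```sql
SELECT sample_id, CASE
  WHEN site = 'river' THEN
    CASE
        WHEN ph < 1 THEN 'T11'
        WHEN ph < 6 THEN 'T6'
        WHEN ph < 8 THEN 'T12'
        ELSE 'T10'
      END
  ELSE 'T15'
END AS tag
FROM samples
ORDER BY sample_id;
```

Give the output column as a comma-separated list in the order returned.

sample_id=7: site='sea' → outer ELSE → T15
sample_id=8: site='rain' → outer ELSE → T15
sample_id=9: site='well' → outer ELSE → T15
sample_id=10: site='well' → outer ELSE → T15
sample_id=11: site='tap' → outer ELSE → T15
sample_id=12: site='well' → outer ELSE → T15
sample_id=13: site='lake' → outer ELSE → T15
sample_id=14: site='well' → outer ELSE → T15
sample_id=15: site='rain' → outer ELSE → T15
sample_id=16: site='sea' → outer ELSE → T15
sample_id=17: site='river' → inner[ph < 6] → T6
sample_id=18: site='river' → inner[ph < 8] → T12
sample_id=19: site='well' → outer ELSE → T15

T15, T15, T15, T15, T15, T15, T15, T15, T15, T15, T6, T12, T15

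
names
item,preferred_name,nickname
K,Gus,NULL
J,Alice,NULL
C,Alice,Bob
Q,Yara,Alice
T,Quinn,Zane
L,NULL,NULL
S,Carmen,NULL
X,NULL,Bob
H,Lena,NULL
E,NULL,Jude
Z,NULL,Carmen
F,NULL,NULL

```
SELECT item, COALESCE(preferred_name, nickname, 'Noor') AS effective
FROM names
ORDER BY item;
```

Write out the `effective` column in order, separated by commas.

Alice, Jude, Noor, Lena, Alice, Gus, Noor, Yara, Carmen, Quinn, Bob, Carmen

item=C: preferred_name=Alice → Alice
item=E: preferred_name=NULL, nickname=Jude → Jude
item=F: preferred_name=NULL, nickname=NULL, → literal Noor → Noor
item=H: preferred_name=Lena → Lena
item=J: preferred_name=Alice → Alice
item=K: preferred_name=Gus → Gus
item=L: preferred_name=NULL, nickname=NULL, → literal Noor → Noor
item=Q: preferred_name=Yara → Yara
item=S: preferred_name=Carmen → Carmen
item=T: preferred_name=Quinn → Quinn
item=X: preferred_name=NULL, nickname=Bob → Bob
item=Z: preferred_name=NULL, nickname=Carmen → Carmen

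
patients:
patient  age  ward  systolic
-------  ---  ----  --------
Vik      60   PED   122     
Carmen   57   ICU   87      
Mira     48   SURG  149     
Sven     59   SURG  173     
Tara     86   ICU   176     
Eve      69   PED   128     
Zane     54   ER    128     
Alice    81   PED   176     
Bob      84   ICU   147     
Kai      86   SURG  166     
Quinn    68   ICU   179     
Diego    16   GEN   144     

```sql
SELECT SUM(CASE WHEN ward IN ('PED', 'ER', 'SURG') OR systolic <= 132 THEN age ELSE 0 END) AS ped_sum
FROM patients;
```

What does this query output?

patient=Vik: ✓ → 60
patient=Carmen: ✓ → 57
patient=Mira: ✓ → 48
patient=Sven: ✓ → 59
patient=Tara: ✗
patient=Eve: ✓ → 69
patient=Zane: ✓ → 54
patient=Alice: ✓ → 81
patient=Bob: ✗
patient=Kai: ✓ → 86
patient=Quinn: ✗
patient=Diego: ✗
ped_sum = 60 + 57 + 48 + 59 + 69 + 54 + 81 + 86 = 514

514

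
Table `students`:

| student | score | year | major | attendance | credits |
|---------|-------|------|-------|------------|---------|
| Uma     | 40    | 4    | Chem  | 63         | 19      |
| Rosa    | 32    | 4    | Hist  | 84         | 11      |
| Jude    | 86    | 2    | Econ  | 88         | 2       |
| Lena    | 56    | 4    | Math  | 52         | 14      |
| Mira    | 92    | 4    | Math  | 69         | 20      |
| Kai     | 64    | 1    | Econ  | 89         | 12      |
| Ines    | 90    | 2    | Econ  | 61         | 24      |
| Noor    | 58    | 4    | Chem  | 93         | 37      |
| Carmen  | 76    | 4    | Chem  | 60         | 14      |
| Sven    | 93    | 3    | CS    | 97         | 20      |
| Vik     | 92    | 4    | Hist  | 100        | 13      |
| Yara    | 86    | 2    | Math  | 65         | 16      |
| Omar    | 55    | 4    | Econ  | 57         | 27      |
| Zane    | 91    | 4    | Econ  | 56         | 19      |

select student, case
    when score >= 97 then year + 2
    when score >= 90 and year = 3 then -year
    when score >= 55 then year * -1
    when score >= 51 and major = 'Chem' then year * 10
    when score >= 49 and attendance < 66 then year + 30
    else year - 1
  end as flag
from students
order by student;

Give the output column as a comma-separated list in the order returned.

-4, -2, -2, -1, -4, -4, -4, -4, 3, -3, 3, -4, -2, -4

student=Carmen: score >= 55 → -4
student=Ines: score >= 55 → -2
student=Jude: score >= 55 → -2
student=Kai: score >= 55 → -1
student=Lena: score >= 55 → -4
student=Mira: score >= 55 → -4
student=Noor: score >= 55 → -4
student=Omar: score >= 55 → -4
student=Rosa: ELSE → 3
student=Sven: score >= 90 and year = 3 → -3
student=Uma: ELSE → 3
student=Vik: score >= 55 → -4
student=Yara: score >= 55 → -2
student=Zane: score >= 55 → -4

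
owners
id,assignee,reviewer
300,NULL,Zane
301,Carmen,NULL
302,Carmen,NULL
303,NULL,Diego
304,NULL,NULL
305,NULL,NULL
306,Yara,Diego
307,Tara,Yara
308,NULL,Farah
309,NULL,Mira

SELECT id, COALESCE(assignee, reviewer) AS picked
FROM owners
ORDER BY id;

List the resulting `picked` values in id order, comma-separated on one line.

Zane, Carmen, Carmen, Diego, NULL, NULL, Yara, Tara, Farah, Mira

id=300: assignee=NULL, reviewer=Zane → Zane
id=301: assignee=Carmen → Carmen
id=302: assignee=Carmen → Carmen
id=303: assignee=NULL, reviewer=Diego → Diego
id=304: assignee=NULL, reviewer=NULL (all NULL) → NULL
id=305: assignee=NULL, reviewer=NULL (all NULL) → NULL
id=306: assignee=Yara → Yara
id=307: assignee=Tara → Tara
id=308: assignee=NULL, reviewer=Farah → Farah
id=309: assignee=NULL, reviewer=Mira → Mira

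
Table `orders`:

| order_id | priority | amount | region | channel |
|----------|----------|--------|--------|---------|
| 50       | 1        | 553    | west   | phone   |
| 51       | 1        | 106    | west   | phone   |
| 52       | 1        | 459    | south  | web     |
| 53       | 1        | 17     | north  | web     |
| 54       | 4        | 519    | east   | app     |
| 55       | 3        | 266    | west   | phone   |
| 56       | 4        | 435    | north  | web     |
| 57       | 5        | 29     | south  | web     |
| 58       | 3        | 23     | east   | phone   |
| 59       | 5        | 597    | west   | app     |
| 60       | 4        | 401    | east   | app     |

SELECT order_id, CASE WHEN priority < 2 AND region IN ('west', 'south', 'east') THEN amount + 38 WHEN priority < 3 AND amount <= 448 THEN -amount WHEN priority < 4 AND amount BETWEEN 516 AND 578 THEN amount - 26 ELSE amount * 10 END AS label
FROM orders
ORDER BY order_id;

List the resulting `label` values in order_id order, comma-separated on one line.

591, 144, 497, -17, 5190, 2660, 4350, 290, 230, 5970, 4010

order_id=50: priority < 2 AND region IN ('west', 'south', 'east') → 591
order_id=51: priority < 2 AND region IN ('west', 'south', 'east') → 144
order_id=52: priority < 2 AND region IN ('west', 'south', 'east') → 497
order_id=53: priority < 3 AND amount <= 448 → -17
order_id=54: ELSE → 5190
order_id=55: ELSE → 2660
order_id=56: ELSE → 4350
order_id=57: ELSE → 290
order_id=58: ELSE → 230
order_id=59: ELSE → 5970
order_id=60: ELSE → 4010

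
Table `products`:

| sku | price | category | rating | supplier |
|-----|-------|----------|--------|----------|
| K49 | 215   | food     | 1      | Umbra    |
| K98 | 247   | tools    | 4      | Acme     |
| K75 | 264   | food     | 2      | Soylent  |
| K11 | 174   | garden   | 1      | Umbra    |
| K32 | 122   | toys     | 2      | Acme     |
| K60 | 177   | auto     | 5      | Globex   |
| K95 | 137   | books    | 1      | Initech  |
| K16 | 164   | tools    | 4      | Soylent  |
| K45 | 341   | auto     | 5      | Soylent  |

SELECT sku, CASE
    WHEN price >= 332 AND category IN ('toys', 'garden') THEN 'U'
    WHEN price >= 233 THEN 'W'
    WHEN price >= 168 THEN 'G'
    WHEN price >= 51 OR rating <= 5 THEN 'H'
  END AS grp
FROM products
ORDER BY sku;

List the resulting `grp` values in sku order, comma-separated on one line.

G, H, H, W, G, G, W, H, W

sku=K11: price >= 168 → G
sku=K16: price >= 51 OR rating <= 5 → H
sku=K32: price >= 51 OR rating <= 5 → H
sku=K45: price >= 233 → W
sku=K49: price >= 168 → G
sku=K60: price >= 168 → G
sku=K75: price >= 233 → W
sku=K95: price >= 51 OR rating <= 5 → H
sku=K98: price >= 233 → W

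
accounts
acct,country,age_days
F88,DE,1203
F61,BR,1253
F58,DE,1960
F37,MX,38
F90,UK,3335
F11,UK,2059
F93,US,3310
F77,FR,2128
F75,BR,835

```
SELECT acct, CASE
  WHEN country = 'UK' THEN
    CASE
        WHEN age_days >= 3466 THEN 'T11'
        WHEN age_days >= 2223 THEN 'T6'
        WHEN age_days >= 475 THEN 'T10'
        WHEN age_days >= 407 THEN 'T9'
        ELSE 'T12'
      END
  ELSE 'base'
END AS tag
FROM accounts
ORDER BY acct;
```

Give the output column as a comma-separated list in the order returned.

acct=F11: country='UK' → inner[age_days >= 475] → T10
acct=F37: country='MX' → outer ELSE → base
acct=F58: country='DE' → outer ELSE → base
acct=F61: country='BR' → outer ELSE → base
acct=F75: country='BR' → outer ELSE → base
acct=F77: country='FR' → outer ELSE → base
acct=F88: country='DE' → outer ELSE → base
acct=F90: country='UK' → inner[age_days >= 2223] → T6
acct=F93: country='US' → outer ELSE → base

T10, base, base, base, base, base, base, T6, base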